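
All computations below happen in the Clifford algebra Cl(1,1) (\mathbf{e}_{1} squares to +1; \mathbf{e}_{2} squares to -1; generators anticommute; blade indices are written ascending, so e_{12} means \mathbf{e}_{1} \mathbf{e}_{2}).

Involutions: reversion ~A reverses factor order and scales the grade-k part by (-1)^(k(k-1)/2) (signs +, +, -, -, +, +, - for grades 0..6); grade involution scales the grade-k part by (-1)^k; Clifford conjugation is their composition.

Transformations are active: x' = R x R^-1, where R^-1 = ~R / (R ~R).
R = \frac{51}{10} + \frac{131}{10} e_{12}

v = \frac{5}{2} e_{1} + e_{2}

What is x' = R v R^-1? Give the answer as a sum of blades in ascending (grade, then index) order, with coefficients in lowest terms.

~R = \frac{51}{10} - \frac{131}{10} e_{12}, and R ~R = -\frac{728}{5}, so R^-1 = ~R / (-\frac{728}{5}).
R v = -\frac{7}{20} e_{1} - \frac{553}{20} e_{2}
Answer: -\frac{5149}{2080} e_{1} + \frac{1949}{2080} e_{2}


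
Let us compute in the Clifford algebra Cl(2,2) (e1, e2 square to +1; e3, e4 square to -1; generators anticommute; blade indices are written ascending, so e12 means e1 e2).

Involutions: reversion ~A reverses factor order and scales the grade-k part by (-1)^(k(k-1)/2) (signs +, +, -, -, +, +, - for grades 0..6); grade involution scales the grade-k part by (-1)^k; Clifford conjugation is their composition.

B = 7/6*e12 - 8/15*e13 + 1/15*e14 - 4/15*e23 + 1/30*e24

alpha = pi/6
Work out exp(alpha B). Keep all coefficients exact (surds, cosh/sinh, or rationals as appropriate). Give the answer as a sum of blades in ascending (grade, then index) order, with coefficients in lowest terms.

B^2 term by term: the squares give (7/6)^2*(e12)^2 + (-8/15)^2*(e13)^2 + (1/15)^2*(e14)^2 + (-4/15)^2*(e23)^2 + (1/30)^2*(e24)^2 = 49/36*(-1) + 64/225*(+1) + 1/225*(+1) + 16/225*(+1) + 1/900*(+1) = -1 (each basis 2-blade squares to minus the product of its generators' squares); cross terms between blades sharing an index anticommute and cancel; the commuting (index-disjoint) pairs give grade-4 terms 2*c*c'*(blade product), which cancel blade by blade — e1234: 8/225 - 8/225 = 0 — confirming B is simple. So B^2 = -1.
B^2 = -1 — the negative square puts this in the circular regime; l = 1, alpha*l = pi/6, so exp(alpha B) = cos(pi/6) + (sin(pi/6)/1)*B = sqrt(3)/2 + (1/2)*B.
Answer: sqrt(3)/2 + 7/12*e12 - 4/15*e13 + 1/30*e14 - 2/15*e23 + 1/60*e24


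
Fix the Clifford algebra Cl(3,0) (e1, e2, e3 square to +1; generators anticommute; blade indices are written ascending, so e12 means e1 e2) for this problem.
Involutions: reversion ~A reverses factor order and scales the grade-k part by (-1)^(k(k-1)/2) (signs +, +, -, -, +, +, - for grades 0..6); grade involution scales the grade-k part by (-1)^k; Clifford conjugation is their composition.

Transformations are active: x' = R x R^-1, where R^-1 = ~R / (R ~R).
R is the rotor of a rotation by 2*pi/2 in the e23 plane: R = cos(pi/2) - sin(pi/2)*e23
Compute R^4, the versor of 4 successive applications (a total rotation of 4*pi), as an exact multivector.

The rotor phase is half the rotation angle and phases add under composition, so 4 steps in the e23 plane accumulate phase 4*(pi/2) = 2*pi: R^4 = cos(2*pi) - sin(2*pi)*e23.
cos(2*pi) = 1 and sin(2*pi) = 0, so R^4 = 1. The total rotation 4*pi is 2 full turns, so every vector returns to itself, yet the rotor is +1, back on the identity sheet (an even number of 2*pi turns).
Answer: 1


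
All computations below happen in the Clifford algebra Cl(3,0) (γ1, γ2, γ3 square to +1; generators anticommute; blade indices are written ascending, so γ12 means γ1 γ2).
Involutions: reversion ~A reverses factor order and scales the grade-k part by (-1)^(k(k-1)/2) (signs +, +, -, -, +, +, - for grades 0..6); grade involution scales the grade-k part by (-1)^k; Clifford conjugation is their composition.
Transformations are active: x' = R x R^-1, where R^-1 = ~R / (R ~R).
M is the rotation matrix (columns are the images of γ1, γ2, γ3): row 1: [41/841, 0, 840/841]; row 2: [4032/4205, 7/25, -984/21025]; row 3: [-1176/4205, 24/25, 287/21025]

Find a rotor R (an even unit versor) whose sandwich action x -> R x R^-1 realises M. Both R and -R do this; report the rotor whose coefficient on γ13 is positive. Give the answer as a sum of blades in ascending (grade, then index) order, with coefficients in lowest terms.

Method: write R = a + b12*γ12 + b13*γ13 + b23*γ23 with a^2 + b12^2 + b13^2 + b23^2 = 1 (so R^-1 = ~R). Expanding the columns R e_j ~R gives tr M = 4a^2 - 1 and, from the antisymmetric part, M21 - M12 = -4a*b12, M13 - M31 = 4a*b13, M32 - M23 = -4a*b23.
Here tr M = 7199/21025, so a^2 = (1 + tr M)/4 = 7056/21025 and a = ±84/145. Taking a = 84/145: M21 - M12 = 4032/4205, M13 - M31 = 5376/4205, M32 - M23 = 21168/21025, giving b12 = -12/29, b13 = 16/29, b23 = -63/145, i.e. R = 84/145 - 12/29*γ12 + 16/29*γ13 - 63/145*γ23.
Its γ13 coefficient is already positive.
Answer: 84/145 - 12/29*γ12 + 16/29*γ13 - 63/145*γ23. Why the constraint matters: R and -R act identically through the sandwich — M has trace 7199/21025 either way — so only the sign condition on γ13 picks one of the two preimages.


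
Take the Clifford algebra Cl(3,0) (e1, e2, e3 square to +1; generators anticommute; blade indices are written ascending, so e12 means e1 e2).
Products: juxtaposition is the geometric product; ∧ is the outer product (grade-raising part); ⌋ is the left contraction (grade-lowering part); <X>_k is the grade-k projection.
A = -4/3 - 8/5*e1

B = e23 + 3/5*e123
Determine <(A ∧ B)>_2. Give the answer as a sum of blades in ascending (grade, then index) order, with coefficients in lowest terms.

step 1: -4/3*e23 - 12/5*e123
step 2: -4/3*e23
Answer: -4/3*e23


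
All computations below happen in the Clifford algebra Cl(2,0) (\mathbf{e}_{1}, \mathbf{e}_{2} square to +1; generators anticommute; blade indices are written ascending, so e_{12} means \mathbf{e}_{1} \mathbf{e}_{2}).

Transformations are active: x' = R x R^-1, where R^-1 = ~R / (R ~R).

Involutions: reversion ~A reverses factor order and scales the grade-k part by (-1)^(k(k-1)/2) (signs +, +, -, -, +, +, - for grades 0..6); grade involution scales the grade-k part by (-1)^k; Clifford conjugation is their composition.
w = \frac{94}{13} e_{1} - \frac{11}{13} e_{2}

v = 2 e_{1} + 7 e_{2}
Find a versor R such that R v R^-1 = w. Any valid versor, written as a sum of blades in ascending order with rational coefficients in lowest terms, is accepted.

Here q(v) = q(w) = 53; the classical choice R = v + w = \frac{120}{13} e_{1} + \frac{80}{13} e_{2} then realises v -> w under the sandwich.
Answer: \frac{120}{13} e_{1} + \frac{80}{13} e_{2}


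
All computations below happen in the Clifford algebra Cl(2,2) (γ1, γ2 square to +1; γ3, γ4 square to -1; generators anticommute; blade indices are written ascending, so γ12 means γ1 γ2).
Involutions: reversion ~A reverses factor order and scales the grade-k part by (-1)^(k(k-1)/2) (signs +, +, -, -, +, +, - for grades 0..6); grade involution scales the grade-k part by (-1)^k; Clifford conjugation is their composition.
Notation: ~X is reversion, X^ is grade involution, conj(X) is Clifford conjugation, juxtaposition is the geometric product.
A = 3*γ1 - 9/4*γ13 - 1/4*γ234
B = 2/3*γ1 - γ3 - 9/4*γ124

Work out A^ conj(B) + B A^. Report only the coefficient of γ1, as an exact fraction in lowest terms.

first term: 2 + 9/4*γ1 - 3/2*γ3 - 57/16*γ13 + 7*γ24 + 81/16*γ234 + 1/6*γ1234
second term: -2 + 9/4*γ1 - 3/2*γ3 - 39/16*γ13 + 13/2*γ24 - 81/16*γ234 + 1/6*γ1234
Answer: 9/2


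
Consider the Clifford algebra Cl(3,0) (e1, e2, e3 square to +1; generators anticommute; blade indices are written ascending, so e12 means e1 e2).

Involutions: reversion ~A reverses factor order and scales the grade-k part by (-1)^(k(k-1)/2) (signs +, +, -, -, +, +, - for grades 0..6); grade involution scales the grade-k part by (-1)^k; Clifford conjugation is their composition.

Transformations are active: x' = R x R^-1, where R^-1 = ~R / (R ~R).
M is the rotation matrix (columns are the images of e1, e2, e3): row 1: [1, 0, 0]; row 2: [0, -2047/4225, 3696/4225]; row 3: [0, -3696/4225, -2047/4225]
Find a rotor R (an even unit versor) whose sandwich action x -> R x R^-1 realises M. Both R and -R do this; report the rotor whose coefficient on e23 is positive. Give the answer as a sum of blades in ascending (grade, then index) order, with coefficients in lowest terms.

Method: write R = a + b12*e12 + b13*e13 + b23*e23 with a^2 + b12^2 + b13^2 + b23^2 = 1 (so R^-1 = ~R). Expanding the columns R e_j ~R gives tr M = 4a^2 - 1 and, from the antisymmetric part, M21 - M12 = -4a*b12, M13 - M31 = 4a*b13, M32 - M23 = -4a*b23.
Here tr M = 131/4225, so a^2 = (1 + tr M)/4 = 1089/4225 and a = ±33/65. Taking a = 33/65: M21 - M12 = 0, M13 - M31 = 0, M32 - M23 = -7392/4225, giving b12 = 0, b13 = 0, b23 = 56/65, i.e. R = 33/65 + 56/65*e23.
Its e23 coefficient is already positive.
Answer: 33/65 + 56/65*e23. Recall the cover is two-to-one: with M of trace 131/4225, both preimages act alike, and the stated e23 sign chooses the sheet.


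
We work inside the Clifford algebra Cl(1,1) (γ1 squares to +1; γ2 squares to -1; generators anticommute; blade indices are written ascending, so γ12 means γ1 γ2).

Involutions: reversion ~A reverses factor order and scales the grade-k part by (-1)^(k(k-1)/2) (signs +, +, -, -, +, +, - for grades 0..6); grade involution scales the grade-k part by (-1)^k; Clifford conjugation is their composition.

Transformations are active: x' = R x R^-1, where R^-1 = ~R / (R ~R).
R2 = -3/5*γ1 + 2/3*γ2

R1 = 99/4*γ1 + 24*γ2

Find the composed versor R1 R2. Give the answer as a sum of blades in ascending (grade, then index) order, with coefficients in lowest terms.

Distribute over the terms of R1 (each basis-blade product reordered to ascending indices, repeated generators contracted through their squares):
(99/4*γ1) R2 = -297/20 + 33/2*γ12
(24*γ2) R2 = -16 + 72/5*γ12
Summing the partial products and collecting blades:
Answer: -617/20 + 309/10*γ12


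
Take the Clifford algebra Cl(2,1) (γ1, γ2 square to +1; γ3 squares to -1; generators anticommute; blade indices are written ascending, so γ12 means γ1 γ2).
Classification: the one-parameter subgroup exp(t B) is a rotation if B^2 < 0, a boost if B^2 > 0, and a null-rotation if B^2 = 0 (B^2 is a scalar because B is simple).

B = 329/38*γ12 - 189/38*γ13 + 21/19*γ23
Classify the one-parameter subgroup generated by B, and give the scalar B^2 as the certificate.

B^2 term by term: the squares give (329/38)^2*(γ12)^2 + (-189/38)^2*(γ13)^2 + (21/19)^2*(γ23)^2 = 108241/1444*(-1) + 35721/1444*(+1) + 441/361*(+1) = -49 (each basis 2-blade squares to minus the product of its generators' squares); cross terms between blades sharing an index anticommute and cancel. So B^2 = -49.
Answer: rotation, certificate B^2 = -49. Certificate logic: -49 is a conjugation-invariant scalar, so its sign fixes rotation versus boost versus null-rotation outright.


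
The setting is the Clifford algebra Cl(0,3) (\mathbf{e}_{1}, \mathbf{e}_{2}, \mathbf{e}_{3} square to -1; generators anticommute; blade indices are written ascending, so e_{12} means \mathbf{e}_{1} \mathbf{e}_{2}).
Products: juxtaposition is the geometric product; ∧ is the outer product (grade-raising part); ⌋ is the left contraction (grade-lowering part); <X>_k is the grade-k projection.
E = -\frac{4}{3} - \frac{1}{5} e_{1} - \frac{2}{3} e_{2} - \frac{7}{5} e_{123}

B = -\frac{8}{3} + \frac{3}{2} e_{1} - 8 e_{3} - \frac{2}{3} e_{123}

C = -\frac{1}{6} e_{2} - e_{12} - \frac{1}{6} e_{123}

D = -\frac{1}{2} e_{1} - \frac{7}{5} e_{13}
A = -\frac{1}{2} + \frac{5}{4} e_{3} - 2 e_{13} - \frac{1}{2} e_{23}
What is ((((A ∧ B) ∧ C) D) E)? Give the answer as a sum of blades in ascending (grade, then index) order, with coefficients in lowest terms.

step 1: \frac{4}{3} - \frac{3}{4} e_{1} + \frac{2}{3} e_{3} + \frac{83}{24} e_{13} + \frac{4}{3} e_{23} - \frac{5}{12} e_{123}
step 2: -\frac{2}{9} e_{2} - \frac{29}{24} e_{12} + \frac{1}{9} e_{23} - \frac{5}{16} e_{123}
step 3: \frac{25}{24} e_{2} + \frac{2}{45} e_{12} + \frac{737}{480} e_{23} - \frac{11}{30} e_{123}
step 4: \frac{1087}{900} + \frac{47071}{21600} e_{1} - \frac{629}{450} e_{2} - \frac{3461}{3600} e_{3} + \frac{161}{1080} e_{12} - \frac{437}{360} e_{13} - \frac{3817}{1800} e_{23} + \frac{1309}{7200} e_{123}
Answer: \frac{1087}{900} + \frac{47071}{21600} e_{1} - \frac{629}{450} e_{2} - \frac{3461}{3600} e_{3} + \frac{161}{1080} e_{12} - \frac{437}{360} e_{13} - \frac{3817}{1800} e_{23} + \frac{1309}{7200} e_{123}


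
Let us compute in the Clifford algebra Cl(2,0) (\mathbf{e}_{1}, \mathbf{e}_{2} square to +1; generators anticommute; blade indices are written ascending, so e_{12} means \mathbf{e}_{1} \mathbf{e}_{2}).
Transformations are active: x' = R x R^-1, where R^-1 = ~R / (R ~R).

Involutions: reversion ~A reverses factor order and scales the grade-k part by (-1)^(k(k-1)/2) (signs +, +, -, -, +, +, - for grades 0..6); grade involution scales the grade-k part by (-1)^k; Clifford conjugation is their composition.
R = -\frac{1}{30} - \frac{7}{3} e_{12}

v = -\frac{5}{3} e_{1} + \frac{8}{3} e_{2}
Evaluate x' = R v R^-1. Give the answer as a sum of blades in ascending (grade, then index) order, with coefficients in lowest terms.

~R = -\frac{1}{30} + \frac{7}{3} e_{12}, and R ~R = \frac{4901}{900}, so R^-1 = ~R / (\frac{4901}{900}).
R v = -\frac{37}{6} e_{1} - \frac{179}{45} e_{2}
Answer: \frac{25615}{14703} e_{1} - \frac{38492}{14703} e_{2}


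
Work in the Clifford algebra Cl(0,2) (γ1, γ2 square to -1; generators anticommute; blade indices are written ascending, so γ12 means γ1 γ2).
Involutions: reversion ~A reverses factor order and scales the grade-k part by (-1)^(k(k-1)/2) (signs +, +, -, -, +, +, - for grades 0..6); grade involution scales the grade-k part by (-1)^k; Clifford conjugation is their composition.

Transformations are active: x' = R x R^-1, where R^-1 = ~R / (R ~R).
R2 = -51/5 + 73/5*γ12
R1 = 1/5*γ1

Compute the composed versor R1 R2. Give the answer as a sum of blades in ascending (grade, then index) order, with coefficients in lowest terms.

Distribute over the terms of R1 (each basis-blade product reordered to ascending indices, repeated generators contracted through their squares):
(1/5*γ1) R2 = -51/25*γ1 - 73/25*γ2
Answer: -51/25*γ1 - 73/25*γ2


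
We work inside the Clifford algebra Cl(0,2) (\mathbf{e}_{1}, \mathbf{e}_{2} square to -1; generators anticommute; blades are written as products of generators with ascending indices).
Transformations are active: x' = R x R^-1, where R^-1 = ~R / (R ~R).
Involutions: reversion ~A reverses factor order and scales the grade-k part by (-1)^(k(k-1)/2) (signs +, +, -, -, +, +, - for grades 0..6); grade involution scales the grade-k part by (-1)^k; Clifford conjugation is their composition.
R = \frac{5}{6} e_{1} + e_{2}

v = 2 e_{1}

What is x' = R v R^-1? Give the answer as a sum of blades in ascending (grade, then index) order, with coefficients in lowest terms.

~R = \frac{5}{6} e_{1} + e_{2}, and R ~R = -\frac{61}{36}, so R^-1 = ~R / (-\frac{61}{36}).
R v = -\frac{5}{3} - 2 e_{1} e_{2}
Answer: -\frac{22}{61} e_{1} + \frac{120}{61} e_{2}


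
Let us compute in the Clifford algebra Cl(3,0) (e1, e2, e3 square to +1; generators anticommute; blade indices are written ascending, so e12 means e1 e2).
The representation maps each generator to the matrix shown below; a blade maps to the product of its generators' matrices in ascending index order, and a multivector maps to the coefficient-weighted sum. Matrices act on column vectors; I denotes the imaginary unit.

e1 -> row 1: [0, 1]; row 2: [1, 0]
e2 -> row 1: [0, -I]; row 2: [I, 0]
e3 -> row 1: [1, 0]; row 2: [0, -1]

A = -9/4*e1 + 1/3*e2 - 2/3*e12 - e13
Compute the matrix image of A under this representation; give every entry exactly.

Bivector images (products of the table entries): rho(e12) = rho(e1)rho(e2) = row 1: [I, 0]; row 2: [0, -I]; rho(e13) = rho(e1)rho(e3) = row 1: [0, -1]; row 2: [1, 0].
M = (-9/4)*rho(e1) + (1/3)*rho(e2) + (-2/3)*rho(e12) + (-1)*rho(e13), summed entrywise:
Answer: row 1: [-2*I/3, -5/4 - I/3]; row 2: [-13/4 + I/3, 2*I/3]


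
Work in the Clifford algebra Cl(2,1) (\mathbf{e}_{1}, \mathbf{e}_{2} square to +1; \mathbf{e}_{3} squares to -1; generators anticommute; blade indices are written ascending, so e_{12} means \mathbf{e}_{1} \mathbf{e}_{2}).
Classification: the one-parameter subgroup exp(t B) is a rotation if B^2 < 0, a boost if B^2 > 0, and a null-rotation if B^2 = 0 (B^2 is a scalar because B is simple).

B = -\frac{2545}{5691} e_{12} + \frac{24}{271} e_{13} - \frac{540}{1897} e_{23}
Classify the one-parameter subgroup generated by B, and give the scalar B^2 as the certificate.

B^2 term by term: the squares give (-\frac{2545}{5691})^2*(e_{12})^2 + (\frac{24}{271})^2*(e_{13})^2 + (-\frac{540}{1897})^2*(e_{23})^2 = \frac{6477025}{32387481}*(-1) + \frac{576}{73441}*(+1) + \frac{291600}{3598609}*(+1) = -\frac{1}{9} (each basis 2-blade squares to minus the product of its generators' squares); cross terms between blades sharing an index anticommute and cancel. So B^2 = -\frac{1}{9}.
Answer: rotation, certificate B^2 = -\frac{1}{9}. Certificate logic: -\frac{1}{9} is a conjugation-invariant scalar, so its sign fixes rotation versus boost versus null-rotation outright.


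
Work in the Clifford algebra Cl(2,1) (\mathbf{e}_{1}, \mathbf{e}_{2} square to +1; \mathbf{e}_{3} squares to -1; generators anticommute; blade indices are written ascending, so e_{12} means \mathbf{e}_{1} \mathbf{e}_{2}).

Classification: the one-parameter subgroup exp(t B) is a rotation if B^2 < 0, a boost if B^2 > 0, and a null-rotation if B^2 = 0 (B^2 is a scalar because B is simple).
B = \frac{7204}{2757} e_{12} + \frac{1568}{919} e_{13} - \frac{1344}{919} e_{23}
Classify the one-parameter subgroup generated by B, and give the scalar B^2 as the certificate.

B^2 term by term: the squares give (\frac{7204}{2757})^2*(e_{12})^2 + (\frac{1568}{919})^2*(e_{13})^2 + (-\frac{1344}{919})^2*(e_{23})^2 = \frac{51897616}{7601049}*(-1) + \frac{2458624}{844561}*(+1) + \frac{1806336}{844561}*(+1) = -\frac{16}{9} (each basis 2-blade squares to minus the product of its generators' squares); cross terms between blades sharing an index anticommute and cancel. So B^2 = -\frac{16}{9}.
Answer: rotation, certificate B^2 = -\frac{16}{9}. Key observation: B^2 = -\frac{16}{9} is a conjugation invariant, so its sign decides the class regardless of the surface form of B.


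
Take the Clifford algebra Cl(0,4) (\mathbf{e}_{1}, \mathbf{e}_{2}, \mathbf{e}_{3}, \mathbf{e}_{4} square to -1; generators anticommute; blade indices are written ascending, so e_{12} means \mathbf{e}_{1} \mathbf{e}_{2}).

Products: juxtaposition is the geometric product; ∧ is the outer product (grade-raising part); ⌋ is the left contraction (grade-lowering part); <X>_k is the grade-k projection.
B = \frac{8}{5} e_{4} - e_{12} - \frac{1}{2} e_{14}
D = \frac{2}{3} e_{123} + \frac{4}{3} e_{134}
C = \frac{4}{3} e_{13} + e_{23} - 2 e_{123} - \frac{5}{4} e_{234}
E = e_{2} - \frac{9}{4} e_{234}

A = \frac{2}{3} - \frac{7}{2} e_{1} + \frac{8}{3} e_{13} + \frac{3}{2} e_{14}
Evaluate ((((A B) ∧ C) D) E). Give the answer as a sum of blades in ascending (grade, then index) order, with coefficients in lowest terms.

step 1: \frac{3}{4} - \frac{12}{5} e_{1} - \frac{7}{2} e_{2} - \frac{41}{60} e_{4} - \frac{2}{3} e_{12} - \frac{89}{15} e_{14} + \frac{8}{3} e_{23} + \frac{3}{2} e_{24} - \frac{4}{3} e_{34} + \frac{64}{15} e_{134}
step 2: e_{13} + \frac{3}{4} e_{23} + \frac{23}{30} e_{123} - \frac{41}{45} e_{134} - \frac{389}{240} e_{234} - \frac{63}{10} e_{1234}
step 3: -\frac{19}{27} - \frac{1}{2} e_{1} + \frac{136}{15} e_{2} + \frac{43}{15} e_{4} - \frac{389}{180} e_{12} - \frac{389}{360} e_{14} + \frac{44}{27} e_{24} - e_{124}
step 4: -\frac{136}{15} + \frac{389}{180} e_{1} - \frac{19}{27} e_{2} - \frac{11}{3} e_{3} + \frac{44}{27} e_{4} - \frac{1}{2} e_{12} + \frac{9}{4} e_{13} - e_{14} + \frac{129}{20} e_{23} - \frac{43}{15} e_{24} + \frac{102}{5} e_{34} - \frac{389}{160} e_{123} + \frac{389}{360} e_{124} - \frac{389}{80} e_{134} + \frac{19}{12} e_{234} + \frac{9}{8} e_{1234}
Answer: -\frac{136}{15} + \frac{389}{180} e_{1} - \frac{19}{27} e_{2} - \frac{11}{3} e_{3} + \frac{44}{27} e_{4} - \frac{1}{2} e_{12} + \frac{9}{4} e_{13} - e_{14} + \frac{129}{20} e_{23} - \frac{43}{15} e_{24} + \frac{102}{5} e_{34} - \frac{389}{160} e_{123} + \frac{389}{360} e_{124} - \frac{389}{80} e_{134} + \frac{19}{12} e_{234} + \frac{9}{8} e_{1234}


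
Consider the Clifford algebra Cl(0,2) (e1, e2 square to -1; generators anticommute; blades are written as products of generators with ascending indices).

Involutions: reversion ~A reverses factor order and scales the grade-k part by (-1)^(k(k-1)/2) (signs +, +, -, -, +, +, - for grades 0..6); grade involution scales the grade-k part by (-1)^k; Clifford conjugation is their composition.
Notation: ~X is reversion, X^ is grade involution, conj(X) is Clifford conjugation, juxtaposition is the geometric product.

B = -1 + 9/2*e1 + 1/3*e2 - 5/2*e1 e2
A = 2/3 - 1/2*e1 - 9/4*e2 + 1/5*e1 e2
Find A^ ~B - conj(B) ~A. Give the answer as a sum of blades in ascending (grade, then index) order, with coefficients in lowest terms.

first term: -25/6 + 967/120*e1 - 107/45*e2 - 1019/120*e1 e2
second term: -19/6 + 383/120*e1 - 11/90*e2 + 473/40*e1 e2
Answer: -1 + 73/15*e1 - 203/90*e2 - 1219/60*e1 e2


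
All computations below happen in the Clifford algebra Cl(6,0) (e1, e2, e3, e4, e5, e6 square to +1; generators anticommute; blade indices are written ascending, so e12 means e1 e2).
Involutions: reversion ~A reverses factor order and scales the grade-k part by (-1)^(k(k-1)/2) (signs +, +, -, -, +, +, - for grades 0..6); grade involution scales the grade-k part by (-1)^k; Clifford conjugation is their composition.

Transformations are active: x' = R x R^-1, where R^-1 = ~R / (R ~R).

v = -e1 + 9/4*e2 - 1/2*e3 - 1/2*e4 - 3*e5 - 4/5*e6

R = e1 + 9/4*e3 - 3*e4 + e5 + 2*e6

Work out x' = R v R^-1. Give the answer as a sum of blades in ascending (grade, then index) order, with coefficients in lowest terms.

~R = e1 + 9/4*e3 - 3*e4 + e5 + 2*e6, and R ~R = 321/16, so R^-1 = ~R / (321/16).
R v = -209/40 + 9/4*e12 + 7/4*e13 - 7/2*e14 - 2*e15 + 6/5*e16 - 81/16*e23 + 27/4*e24 - 9/4*e25 - 9/2*e26 - 21/8*e34 - 25/4*e35 - 4/5*e36 + 19/2*e45 + 17/5*e46 + 26/5*e56
Answer: 769/1605*e1 - 9/4*e2 - 719/1070*e3 + 2207/1070*e4 + 3979/1605*e5 - 388/1605*e6


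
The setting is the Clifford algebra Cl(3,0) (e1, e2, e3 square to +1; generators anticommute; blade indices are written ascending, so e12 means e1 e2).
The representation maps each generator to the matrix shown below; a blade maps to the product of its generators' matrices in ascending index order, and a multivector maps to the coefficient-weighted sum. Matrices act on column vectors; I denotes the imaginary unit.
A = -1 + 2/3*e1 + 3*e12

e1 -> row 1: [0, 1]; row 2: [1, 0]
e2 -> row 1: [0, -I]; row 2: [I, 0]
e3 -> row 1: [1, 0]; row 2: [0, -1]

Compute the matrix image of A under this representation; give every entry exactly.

Bivector images (products of the table entries): rho(e12) = rho(e1)rho(e2) = row 1: [I, 0]; row 2: [0, -I].
M = (-1)*1 + (2/3)*rho(e1) + (3)*rho(e12), summed entrywise (1 is the identity matrix):
Answer: row 1: [-1 + 3*I, 2/3]; row 2: [2/3, -1 - 3*I]


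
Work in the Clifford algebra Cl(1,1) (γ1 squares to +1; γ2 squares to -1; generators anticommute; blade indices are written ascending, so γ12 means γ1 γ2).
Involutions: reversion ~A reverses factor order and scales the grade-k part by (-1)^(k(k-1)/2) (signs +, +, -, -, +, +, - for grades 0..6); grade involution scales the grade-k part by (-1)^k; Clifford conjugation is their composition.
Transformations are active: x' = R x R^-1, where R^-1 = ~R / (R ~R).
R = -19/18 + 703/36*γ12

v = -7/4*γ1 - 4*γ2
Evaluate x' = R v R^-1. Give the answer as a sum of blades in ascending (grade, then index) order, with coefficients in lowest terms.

~R = -19/18 - 703/36*γ12, and R ~R = -164255/432, so R^-1 = ~R / (-164255/432).
R v = 1919/24*γ1 + 1843/48*γ2
Answer: 3993/1820*γ1 + 1917/455*γ2


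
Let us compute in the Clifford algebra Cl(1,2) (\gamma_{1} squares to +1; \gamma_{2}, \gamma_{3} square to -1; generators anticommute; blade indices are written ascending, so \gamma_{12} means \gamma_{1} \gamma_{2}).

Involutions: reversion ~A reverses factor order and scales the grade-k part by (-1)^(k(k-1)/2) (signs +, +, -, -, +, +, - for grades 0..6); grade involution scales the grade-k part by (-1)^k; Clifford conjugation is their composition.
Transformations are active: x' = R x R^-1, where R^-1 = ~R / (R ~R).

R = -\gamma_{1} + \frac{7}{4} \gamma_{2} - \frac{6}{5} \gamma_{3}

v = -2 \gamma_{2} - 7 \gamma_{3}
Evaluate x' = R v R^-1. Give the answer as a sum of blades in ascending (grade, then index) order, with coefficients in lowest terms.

~R = -\gamma_{1} + \frac{7}{4} \gamma_{2} - \frac{6}{5} \gamma_{3}, and R ~R = -\frac{1401}{400}, so R^-1 = ~R / (-\frac{1401}{400}).
R v = -\frac{49}{10} + 2 \gamma_{12} + 7 \gamma_{13} - \frac{293}{20} \gamma_{23}
Answer: -\frac{3920}{1401} \gamma_{1} + \frac{9662}{1401} \gamma_{2} + \frac{1701}{467} \gamma_{3}


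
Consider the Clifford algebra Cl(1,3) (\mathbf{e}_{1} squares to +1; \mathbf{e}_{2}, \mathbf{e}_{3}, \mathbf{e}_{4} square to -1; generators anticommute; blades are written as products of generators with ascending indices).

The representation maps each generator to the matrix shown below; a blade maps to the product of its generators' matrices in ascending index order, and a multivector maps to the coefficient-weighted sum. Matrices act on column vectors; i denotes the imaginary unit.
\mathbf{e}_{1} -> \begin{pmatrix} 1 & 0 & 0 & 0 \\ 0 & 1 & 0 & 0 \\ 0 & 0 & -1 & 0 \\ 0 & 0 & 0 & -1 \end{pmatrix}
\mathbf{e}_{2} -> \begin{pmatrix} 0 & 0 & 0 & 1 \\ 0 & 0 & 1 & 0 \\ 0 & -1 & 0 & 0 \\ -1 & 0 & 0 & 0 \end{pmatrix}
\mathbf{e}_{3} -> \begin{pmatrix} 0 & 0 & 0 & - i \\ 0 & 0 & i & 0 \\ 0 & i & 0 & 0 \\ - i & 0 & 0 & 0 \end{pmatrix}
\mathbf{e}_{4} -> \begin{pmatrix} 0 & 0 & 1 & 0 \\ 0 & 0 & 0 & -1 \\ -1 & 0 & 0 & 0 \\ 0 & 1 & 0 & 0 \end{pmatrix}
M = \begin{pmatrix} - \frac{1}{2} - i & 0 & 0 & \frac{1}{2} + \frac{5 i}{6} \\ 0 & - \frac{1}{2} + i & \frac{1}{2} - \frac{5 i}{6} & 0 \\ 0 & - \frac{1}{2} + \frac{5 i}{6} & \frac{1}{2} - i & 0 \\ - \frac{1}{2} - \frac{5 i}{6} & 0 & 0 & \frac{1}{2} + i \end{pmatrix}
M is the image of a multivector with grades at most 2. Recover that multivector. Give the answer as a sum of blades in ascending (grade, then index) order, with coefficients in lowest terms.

Method: the blade images are trace-orthogonal — tr(rho(e_A) rho(e_B)^-1) = 4 if A = B and 0 otherwise — and rho(e_A)^-1 = (e_A)^2 * rho(e_A) with (e_A)^2 = +1 or -1, so the coefficient of e_A in the preimage is (e_A)^2 * tr(M rho(e_A))/4.
Nonzero projections over blades of grade <= 2: e_{1}: (e_{1})^2 = +1, tr(M rho(e_{1})) = -2, coefficient -\frac{1}{2}; e_{2}: (e_{2})^2 = -1, tr(M rho(e_{2})) = -2, coefficient \frac{1}{2}; e_{1} e_{3}: (e_{1} e_{3})^2 = +1, tr(M rho(e_{1} e_{3})) = - \frac{10}{3}, coefficient -\frac{5}{6}; e_{2} e_{3}: (e_{2} e_{3})^2 = -1, tr(M rho(e_{2} e_{3})) = -4, coefficient 1. Every other blade of grade <= 2 projects to 0.
Answer: -\frac{1}{2} e_{1} + \frac{1}{2} e_{2} - \frac{5}{6} e_{1} e_{3} + e_{2} e_{3}


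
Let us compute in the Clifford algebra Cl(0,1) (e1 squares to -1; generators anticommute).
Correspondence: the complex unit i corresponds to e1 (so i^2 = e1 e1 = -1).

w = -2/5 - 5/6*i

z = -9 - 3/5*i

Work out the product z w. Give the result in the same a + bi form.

In blades: z = -9 - 3/5*e1, w = -2/5 - 5/6*e1.
Distribute z over w term by term (generator squares from the signature, products reordered to ascending indices): (-9)*w = 18/5 + 15/2*e1; (-3/5*e1)*w = -1/2 + 6/25*e1.
Sum: 31/10 + 387/50*e1; translating back through the correspondence:
Answer: 31/10 + 387/50*i


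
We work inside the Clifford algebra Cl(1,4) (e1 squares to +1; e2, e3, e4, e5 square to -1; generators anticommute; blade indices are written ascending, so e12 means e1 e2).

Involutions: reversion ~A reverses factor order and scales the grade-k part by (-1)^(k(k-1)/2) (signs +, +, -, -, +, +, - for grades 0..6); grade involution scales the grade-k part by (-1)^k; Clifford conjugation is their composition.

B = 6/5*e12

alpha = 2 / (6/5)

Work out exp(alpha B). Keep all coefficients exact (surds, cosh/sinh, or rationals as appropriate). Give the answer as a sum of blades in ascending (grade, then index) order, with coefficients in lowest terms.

B^2 = (6/5)^2*(e12)^2 = 36/25*(+1) = 36/25 (a basis 2-blade squares to minus the product of its generators' squares).
B^2 = 36/25 — B^2 > 0, so the exponential closes hyperbolically: l = 6/5, alpha*l = 2, so exp(alpha B) = cosh(2) + (sinh(2)/(6/5))*B = cosh(2) + (5*sinh(2)/6)*B.
Answer: cosh(2) + sinh(2)*e12


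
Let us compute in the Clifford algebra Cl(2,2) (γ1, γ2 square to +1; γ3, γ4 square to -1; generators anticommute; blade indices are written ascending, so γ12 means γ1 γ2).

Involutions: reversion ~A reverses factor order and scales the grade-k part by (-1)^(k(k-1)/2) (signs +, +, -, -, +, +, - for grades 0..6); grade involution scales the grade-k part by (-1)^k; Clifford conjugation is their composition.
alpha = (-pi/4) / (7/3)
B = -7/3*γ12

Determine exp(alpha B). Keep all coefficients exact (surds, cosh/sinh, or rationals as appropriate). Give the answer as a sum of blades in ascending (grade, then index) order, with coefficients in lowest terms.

B^2 = (-7/3)^2*(γ12)^2 = 49/9*(-1) = -49/9 (a basis 2-blade squares to minus the product of its generators' squares).
B^2 = -49/9 — the series telescopes trigonometrically here: l = 7/3, alpha*l = -pi/4, so exp(alpha B) = cos(-pi/4) + (sin(-pi/4)/(7/3))*B = sqrt(2)/2 + (-3*sqrt(2)/14)*B.
Answer: sqrt(2)/2 + sqrt(2)/2*γ12


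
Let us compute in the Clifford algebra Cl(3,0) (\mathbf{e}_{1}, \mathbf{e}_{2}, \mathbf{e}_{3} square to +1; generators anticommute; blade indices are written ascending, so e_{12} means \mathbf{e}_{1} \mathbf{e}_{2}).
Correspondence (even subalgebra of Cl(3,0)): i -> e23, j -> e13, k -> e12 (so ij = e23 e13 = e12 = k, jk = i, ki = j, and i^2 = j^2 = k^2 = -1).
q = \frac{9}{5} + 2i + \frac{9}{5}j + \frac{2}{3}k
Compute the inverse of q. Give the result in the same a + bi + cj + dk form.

In blades: q = \frac{9}{5} + \frac{2}{3} e_{12} + \frac{9}{5} e_{13} + 2 e_{23}.
With qbar = \frac{9}{5} - \frac{2}{3} e_{12} - \frac{9}{5} e_{13} - 2 e_{23} (scalar fixed, mapped units negated), q qbar = \frac{2458}{225} (the sum of squared coefficients), so q^-1 = qbar / (\frac{2458}{225}) = \frac{405}{2458} - \frac{75}{1229} e_{12} - \frac{405}{2458} e_{13} - \frac{225}{1229} e_{23}; translating back:
Answer: \frac{405}{2458} - \frac{225}{1229}i - \frac{405}{2458}j - \frac{75}{1229}k


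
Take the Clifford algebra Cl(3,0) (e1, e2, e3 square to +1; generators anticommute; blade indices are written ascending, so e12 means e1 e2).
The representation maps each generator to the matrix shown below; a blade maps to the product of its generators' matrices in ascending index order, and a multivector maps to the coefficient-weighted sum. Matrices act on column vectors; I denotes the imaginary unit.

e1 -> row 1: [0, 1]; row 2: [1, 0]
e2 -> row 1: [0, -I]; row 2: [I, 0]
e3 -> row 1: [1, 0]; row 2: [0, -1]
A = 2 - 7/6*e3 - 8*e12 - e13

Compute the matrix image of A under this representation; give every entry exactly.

Bivector images (products of the table entries): rho(e12) = rho(e1)rho(e2) = row 1: [I, 0]; row 2: [0, -I]; rho(e13) = rho(e1)rho(e3) = row 1: [0, -1]; row 2: [1, 0].
M = (2)*1 + (-7/6)*rho(e3) + (-8)*rho(e12) + (-1)*rho(e13), summed entrywise (1 is the identity matrix):
Answer: row 1: [5/6 - 8*I, 1]; row 2: [-1, 19/6 + 8*I]


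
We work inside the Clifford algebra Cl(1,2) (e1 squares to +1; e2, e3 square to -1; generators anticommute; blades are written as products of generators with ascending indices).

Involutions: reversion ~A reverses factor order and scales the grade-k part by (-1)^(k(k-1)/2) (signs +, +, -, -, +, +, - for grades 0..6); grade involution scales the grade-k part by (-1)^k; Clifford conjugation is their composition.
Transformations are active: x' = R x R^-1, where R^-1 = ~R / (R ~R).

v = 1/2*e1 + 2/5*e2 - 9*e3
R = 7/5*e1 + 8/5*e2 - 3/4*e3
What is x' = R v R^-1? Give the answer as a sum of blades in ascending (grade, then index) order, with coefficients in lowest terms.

~R = 7/5*e1 + 8/5*e2 - 3/4*e3, and R ~R = -93/80, so R^-1 = ~R / (-93/80).
R v = -669/100 - 6/25*e1 e2 - 489/40*e1 e3 - 141/10*e2 e3
Answer: 24201/1550*e1 + 13962/775*e2 + 57/155*e3


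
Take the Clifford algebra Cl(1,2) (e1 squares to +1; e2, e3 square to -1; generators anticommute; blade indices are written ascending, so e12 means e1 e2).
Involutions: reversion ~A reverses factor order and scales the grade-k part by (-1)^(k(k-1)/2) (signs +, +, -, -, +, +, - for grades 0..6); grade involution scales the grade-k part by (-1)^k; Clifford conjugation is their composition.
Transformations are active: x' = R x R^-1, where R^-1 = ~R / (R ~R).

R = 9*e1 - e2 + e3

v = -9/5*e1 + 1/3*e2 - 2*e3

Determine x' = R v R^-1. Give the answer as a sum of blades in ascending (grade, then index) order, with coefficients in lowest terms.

~R = 9*e1 - e2 + e3, and R ~R = 79, so R^-1 = ~R / (79).
R v = -208/15 + 6/5*e12 - 81/5*e13 + 5/3*e23
Answer: -537/395*e1 + 7/395*e2 + 1954/1185*e3


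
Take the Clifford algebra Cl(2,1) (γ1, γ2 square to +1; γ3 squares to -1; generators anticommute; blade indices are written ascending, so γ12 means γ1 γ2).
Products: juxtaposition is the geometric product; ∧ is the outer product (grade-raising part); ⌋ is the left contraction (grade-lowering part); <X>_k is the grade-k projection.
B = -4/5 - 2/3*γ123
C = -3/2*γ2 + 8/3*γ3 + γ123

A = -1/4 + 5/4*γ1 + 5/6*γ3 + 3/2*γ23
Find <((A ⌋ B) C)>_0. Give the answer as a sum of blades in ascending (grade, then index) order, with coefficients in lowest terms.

step 1: 1/5 - γ1 + 5/9*γ12 - 5/6*γ23 + 1/6*γ123
step 2: 1/6 - 5/3*γ1 + 173/90*γ2 - 229/180*γ3 + 19/18*γ12 - 29/12*γ13 - γ23 + 227/135*γ123
step 3: 1/6
Answer: 1/6


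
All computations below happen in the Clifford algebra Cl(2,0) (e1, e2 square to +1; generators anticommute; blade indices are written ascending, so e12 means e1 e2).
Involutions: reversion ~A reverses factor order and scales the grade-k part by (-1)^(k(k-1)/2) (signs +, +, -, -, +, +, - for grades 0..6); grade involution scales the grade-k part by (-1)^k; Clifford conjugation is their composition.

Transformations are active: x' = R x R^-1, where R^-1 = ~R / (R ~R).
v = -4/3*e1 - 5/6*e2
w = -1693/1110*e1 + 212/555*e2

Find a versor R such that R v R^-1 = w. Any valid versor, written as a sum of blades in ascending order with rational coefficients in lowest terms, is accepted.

Reasoning: v^2 = w^2 = 89/36 since conjugation preserves the quadratic form; R = v + w = -3173/1110*e1 - 167/370*e2 is then valid when invertible, keeping its own part and reversing (v - w)/2.
Answer: -3173/1110*e1 - 167/370*e2


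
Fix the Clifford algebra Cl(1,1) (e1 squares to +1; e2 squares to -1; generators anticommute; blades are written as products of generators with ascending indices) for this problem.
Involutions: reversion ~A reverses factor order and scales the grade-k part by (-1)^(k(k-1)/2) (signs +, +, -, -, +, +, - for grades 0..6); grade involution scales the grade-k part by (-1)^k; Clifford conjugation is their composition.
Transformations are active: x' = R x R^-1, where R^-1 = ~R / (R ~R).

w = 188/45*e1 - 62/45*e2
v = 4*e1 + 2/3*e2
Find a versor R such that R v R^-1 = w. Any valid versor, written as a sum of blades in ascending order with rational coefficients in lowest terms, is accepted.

Since q(v) = q(w) = 140/9, the sum R = v + w = 368/45*e1 - 32/45*e2 does the job whenever invertible.
Answer: 368/45*e1 - 32/45*e2


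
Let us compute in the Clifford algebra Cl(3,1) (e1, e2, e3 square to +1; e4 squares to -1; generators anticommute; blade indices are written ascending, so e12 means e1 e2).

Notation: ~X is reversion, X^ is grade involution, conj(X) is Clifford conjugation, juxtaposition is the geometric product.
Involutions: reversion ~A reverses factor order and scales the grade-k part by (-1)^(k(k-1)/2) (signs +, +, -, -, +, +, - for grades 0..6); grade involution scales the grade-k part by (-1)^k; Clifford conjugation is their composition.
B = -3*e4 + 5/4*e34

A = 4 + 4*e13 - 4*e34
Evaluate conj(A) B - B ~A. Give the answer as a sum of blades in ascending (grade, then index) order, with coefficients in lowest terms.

first term: 5 + 12*e3 - 12*e4 - 5*e14 + 5*e34 + 12*e134
second term: 5 - 12*e3 - 12*e4 + 5*e14 + 5*e34 + 12*e134
Answer: 24*e3 - 10*e14


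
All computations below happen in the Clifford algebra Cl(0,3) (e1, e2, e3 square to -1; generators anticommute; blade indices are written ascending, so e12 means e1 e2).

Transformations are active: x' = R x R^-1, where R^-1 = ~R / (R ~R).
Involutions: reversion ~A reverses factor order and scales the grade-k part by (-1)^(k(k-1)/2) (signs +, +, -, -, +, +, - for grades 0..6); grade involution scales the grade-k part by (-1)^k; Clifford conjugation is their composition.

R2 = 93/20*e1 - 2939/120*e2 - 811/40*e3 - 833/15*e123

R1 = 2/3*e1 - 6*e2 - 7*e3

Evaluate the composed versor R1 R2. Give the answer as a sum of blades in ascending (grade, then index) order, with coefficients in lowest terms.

Distribute over the terms of R1 (each basis-blade product reordered to ascending indices, repeated generators contracted through their squares):
(2/3*e1) R2 = -31/10 - 2939/180*e12 - 811/60*e13 + 1666/45*e23
(-6*e2) R2 = -2939/20 + 279/10*e12 + 1666/5*e13 + 2433/20*e23
(-7*e3) R2 = -5677/40 - 5831/15*e12 + 651/20*e13 - 20573/120*e23
Summing the partial products and collecting blades:
Answer: -11679/40 - 67889/180*e12 + 10567/30*e13 - 4597/360*e23


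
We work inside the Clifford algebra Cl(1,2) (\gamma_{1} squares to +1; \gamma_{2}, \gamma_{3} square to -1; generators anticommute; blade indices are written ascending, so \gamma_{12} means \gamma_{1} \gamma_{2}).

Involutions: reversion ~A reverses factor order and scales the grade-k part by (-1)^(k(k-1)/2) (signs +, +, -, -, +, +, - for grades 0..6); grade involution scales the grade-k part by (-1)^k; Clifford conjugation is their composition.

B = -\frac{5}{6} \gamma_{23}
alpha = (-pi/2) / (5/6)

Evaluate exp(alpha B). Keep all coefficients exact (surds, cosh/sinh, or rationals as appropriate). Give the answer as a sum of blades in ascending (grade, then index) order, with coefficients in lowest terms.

B^2 = (-\frac{5}{6})^2*(\gamma_{23})^2 = \frac{25}{36}*(-1) = -\frac{25}{36} (a basis 2-blade squares to minus the product of its generators' squares).
B^2 = -\frac{25}{36} — the series telescopes trigonometrically here: l = \frac{5}{6}, alpha*l = - \frac{\pi}{2}, so exp(alpha B) = cos(- \frac{\pi}{2}) + (sin(- \frac{\pi}{2})/(\frac{5}{6}))*B = 0 + (- \frac{6}{5})*B.
Answer: \gamma_{23}


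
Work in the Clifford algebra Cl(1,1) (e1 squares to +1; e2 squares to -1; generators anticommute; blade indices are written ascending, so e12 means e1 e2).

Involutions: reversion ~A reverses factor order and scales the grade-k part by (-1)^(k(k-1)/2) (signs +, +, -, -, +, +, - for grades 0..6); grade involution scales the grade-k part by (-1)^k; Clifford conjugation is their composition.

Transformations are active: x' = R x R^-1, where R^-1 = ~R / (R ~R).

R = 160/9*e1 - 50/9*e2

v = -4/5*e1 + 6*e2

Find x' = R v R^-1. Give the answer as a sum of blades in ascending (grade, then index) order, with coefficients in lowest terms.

~R = 160/9*e1 - 50/9*e2, and R ~R = 7700/27, so R^-1 = ~R / (7700/27).
R v = 172/9 + 920/9*e12
Answer: 3676/1155*e1 - 1558/231*e2


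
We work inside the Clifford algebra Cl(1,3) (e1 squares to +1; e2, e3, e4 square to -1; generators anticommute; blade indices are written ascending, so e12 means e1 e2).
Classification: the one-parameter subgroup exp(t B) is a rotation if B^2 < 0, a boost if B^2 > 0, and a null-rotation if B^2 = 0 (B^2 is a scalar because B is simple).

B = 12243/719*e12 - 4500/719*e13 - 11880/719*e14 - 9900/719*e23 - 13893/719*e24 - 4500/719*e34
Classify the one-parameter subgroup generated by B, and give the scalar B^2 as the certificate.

B^2 term by term: the squares give (12243/719)^2*(e12)^2 + (-4500/719)^2*(e13)^2 + (-11880/719)^2*(e14)^2 + (-9900/719)^2*(e23)^2 + (-13893/719)^2*(e24)^2 + (-4500/719)^2*(e34)^2 = 149891049/516961*(+1) + 20250000/516961*(+1) + 141134400/516961*(+1) + 98010000/516961*(-1) + 193015449/516961*(-1) + 20250000/516961*(-1) = 0 (each basis 2-blade squares to minus the product of its generators' squares); cross terms between blades sharing an index anticommute and cancel; the commuting (index-disjoint) pairs give grade-4 terms 2*c*c'*(blade product), which cancel blade by blade — e1234: -110187000/516961 - 125037000/516961 + 235224000/516961 = 0 — confirming B is simple. So B^2 = 0.
Answer: null-rotation, certificate B^2 = 0. The invariant at work: B^2 = 0 is unchanged by conjugation, hence its sign classifies the subgroup whatever basis B is written in.
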